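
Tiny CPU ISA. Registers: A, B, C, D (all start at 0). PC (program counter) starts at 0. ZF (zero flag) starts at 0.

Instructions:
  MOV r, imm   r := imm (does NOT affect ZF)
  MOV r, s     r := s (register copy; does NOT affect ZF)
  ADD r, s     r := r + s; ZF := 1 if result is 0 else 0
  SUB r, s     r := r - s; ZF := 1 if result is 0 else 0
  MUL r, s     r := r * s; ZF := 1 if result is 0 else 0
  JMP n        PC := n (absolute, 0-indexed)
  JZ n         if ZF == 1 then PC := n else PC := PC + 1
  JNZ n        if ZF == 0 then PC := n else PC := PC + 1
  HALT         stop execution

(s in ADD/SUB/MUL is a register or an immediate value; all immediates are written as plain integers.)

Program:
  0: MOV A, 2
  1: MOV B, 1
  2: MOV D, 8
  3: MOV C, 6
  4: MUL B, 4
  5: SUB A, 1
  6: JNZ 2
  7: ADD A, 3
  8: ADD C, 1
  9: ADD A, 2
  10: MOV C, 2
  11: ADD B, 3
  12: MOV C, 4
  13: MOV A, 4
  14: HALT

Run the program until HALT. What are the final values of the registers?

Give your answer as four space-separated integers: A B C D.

Answer: 4 19 4 8

Derivation:
Step 1: PC=0 exec 'MOV A, 2'. After: A=2 B=0 C=0 D=0 ZF=0 PC=1
Step 2: PC=1 exec 'MOV B, 1'. After: A=2 B=1 C=0 D=0 ZF=0 PC=2
Step 3: PC=2 exec 'MOV D, 8'. After: A=2 B=1 C=0 D=8 ZF=0 PC=3
Step 4: PC=3 exec 'MOV C, 6'. After: A=2 B=1 C=6 D=8 ZF=0 PC=4
Step 5: PC=4 exec 'MUL B, 4'. After: A=2 B=4 C=6 D=8 ZF=0 PC=5
Step 6: PC=5 exec 'SUB A, 1'. After: A=1 B=4 C=6 D=8 ZF=0 PC=6
Step 7: PC=6 exec 'JNZ 2'. After: A=1 B=4 C=6 D=8 ZF=0 PC=2
Step 8: PC=2 exec 'MOV D, 8'. After: A=1 B=4 C=6 D=8 ZF=0 PC=3
Step 9: PC=3 exec 'MOV C, 6'. After: A=1 B=4 C=6 D=8 ZF=0 PC=4
Step 10: PC=4 exec 'MUL B, 4'. After: A=1 B=16 C=6 D=8 ZF=0 PC=5
Step 11: PC=5 exec 'SUB A, 1'. After: A=0 B=16 C=6 D=8 ZF=1 PC=6
Step 12: PC=6 exec 'JNZ 2'. After: A=0 B=16 C=6 D=8 ZF=1 PC=7
Step 13: PC=7 exec 'ADD A, 3'. After: A=3 B=16 C=6 D=8 ZF=0 PC=8
Step 14: PC=8 exec 'ADD C, 1'. After: A=3 B=16 C=7 D=8 ZF=0 PC=9
Step 15: PC=9 exec 'ADD A, 2'. After: A=5 B=16 C=7 D=8 ZF=0 PC=10
Step 16: PC=10 exec 'MOV C, 2'. After: A=5 B=16 C=2 D=8 ZF=0 PC=11
Step 17: PC=11 exec 'ADD B, 3'. After: A=5 B=19 C=2 D=8 ZF=0 PC=12
Step 18: PC=12 exec 'MOV C, 4'. After: A=5 B=19 C=4 D=8 ZF=0 PC=13
Step 19: PC=13 exec 'MOV A, 4'. After: A=4 B=19 C=4 D=8 ZF=0 PC=14
Step 20: PC=14 exec 'HALT'. After: A=4 B=19 C=4 D=8 ZF=0 PC=14 HALTED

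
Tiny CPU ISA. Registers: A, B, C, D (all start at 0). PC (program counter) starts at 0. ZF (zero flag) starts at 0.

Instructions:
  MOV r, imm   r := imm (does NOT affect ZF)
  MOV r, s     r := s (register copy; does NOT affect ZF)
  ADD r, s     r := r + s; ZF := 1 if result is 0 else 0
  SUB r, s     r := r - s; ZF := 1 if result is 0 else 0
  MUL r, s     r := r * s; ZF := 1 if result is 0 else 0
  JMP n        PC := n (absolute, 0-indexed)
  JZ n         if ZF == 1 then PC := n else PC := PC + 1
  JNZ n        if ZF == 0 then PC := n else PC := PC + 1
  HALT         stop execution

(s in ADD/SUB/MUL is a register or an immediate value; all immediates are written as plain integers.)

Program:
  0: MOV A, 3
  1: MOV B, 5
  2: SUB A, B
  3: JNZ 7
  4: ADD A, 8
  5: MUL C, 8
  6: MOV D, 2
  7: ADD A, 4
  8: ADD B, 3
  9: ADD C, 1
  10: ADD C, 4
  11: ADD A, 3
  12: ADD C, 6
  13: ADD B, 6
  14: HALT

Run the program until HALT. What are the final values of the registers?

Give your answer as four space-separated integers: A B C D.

Answer: 5 14 11 0

Derivation:
Step 1: PC=0 exec 'MOV A, 3'. After: A=3 B=0 C=0 D=0 ZF=0 PC=1
Step 2: PC=1 exec 'MOV B, 5'. After: A=3 B=5 C=0 D=0 ZF=0 PC=2
Step 3: PC=2 exec 'SUB A, B'. After: A=-2 B=5 C=0 D=0 ZF=0 PC=3
Step 4: PC=3 exec 'JNZ 7'. After: A=-2 B=5 C=0 D=0 ZF=0 PC=7
Step 5: PC=7 exec 'ADD A, 4'. After: A=2 B=5 C=0 D=0 ZF=0 PC=8
Step 6: PC=8 exec 'ADD B, 3'. After: A=2 B=8 C=0 D=0 ZF=0 PC=9
Step 7: PC=9 exec 'ADD C, 1'. After: A=2 B=8 C=1 D=0 ZF=0 PC=10
Step 8: PC=10 exec 'ADD C, 4'. After: A=2 B=8 C=5 D=0 ZF=0 PC=11
Step 9: PC=11 exec 'ADD A, 3'. After: A=5 B=8 C=5 D=0 ZF=0 PC=12
Step 10: PC=12 exec 'ADD C, 6'. After: A=5 B=8 C=11 D=0 ZF=0 PC=13
Step 11: PC=13 exec 'ADD B, 6'. After: A=5 B=14 C=11 D=0 ZF=0 PC=14
Step 12: PC=14 exec 'HALT'. After: A=5 B=14 C=11 D=0 ZF=0 PC=14 HALTED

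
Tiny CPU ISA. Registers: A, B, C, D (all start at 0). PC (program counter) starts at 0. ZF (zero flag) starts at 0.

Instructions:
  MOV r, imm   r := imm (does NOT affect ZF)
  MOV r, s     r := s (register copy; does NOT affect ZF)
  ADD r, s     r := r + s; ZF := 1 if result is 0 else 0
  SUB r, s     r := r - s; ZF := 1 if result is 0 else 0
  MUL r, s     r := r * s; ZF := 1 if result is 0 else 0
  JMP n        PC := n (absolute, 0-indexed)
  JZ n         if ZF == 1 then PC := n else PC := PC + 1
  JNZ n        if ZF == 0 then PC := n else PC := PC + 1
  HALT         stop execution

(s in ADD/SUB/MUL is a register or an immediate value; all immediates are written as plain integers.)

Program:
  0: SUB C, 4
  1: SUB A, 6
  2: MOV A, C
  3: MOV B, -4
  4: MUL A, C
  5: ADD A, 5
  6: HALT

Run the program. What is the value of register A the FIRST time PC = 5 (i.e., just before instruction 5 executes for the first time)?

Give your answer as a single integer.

Step 1: PC=0 exec 'SUB C, 4'. After: A=0 B=0 C=-4 D=0 ZF=0 PC=1
Step 2: PC=1 exec 'SUB A, 6'. After: A=-6 B=0 C=-4 D=0 ZF=0 PC=2
Step 3: PC=2 exec 'MOV A, C'. After: A=-4 B=0 C=-4 D=0 ZF=0 PC=3
Step 4: PC=3 exec 'MOV B, -4'. After: A=-4 B=-4 C=-4 D=0 ZF=0 PC=4
Step 5: PC=4 exec 'MUL A, C'. After: A=16 B=-4 C=-4 D=0 ZF=0 PC=5
First time PC=5: A=16

16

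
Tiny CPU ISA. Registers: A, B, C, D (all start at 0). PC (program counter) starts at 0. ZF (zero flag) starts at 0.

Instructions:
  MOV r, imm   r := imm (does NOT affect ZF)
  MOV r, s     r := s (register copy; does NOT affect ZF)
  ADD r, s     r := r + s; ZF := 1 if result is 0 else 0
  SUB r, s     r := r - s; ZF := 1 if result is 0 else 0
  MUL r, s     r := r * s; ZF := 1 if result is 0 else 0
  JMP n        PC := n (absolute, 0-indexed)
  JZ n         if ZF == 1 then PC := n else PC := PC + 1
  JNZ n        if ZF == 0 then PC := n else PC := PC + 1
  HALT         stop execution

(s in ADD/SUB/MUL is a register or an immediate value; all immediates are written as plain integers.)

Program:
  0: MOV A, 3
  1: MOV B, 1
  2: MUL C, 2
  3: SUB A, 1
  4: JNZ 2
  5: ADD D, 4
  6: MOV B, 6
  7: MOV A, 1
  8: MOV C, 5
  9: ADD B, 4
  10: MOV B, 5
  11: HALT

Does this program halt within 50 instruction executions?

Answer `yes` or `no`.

Step 1: PC=0 exec 'MOV A, 3'. After: A=3 B=0 C=0 D=0 ZF=0 PC=1
Step 2: PC=1 exec 'MOV B, 1'. After: A=3 B=1 C=0 D=0 ZF=0 PC=2
Step 3: PC=2 exec 'MUL C, 2'. After: A=3 B=1 C=0 D=0 ZF=1 PC=3
Step 4: PC=3 exec 'SUB A, 1'. After: A=2 B=1 C=0 D=0 ZF=0 PC=4
Step 5: PC=4 exec 'JNZ 2'. After: A=2 B=1 C=0 D=0 ZF=0 PC=2
Step 6: PC=2 exec 'MUL C, 2'. After: A=2 B=1 C=0 D=0 ZF=1 PC=3
Step 7: PC=3 exec 'SUB A, 1'. After: A=1 B=1 C=0 D=0 ZF=0 PC=4
Step 8: PC=4 exec 'JNZ 2'. After: A=1 B=1 C=0 D=0 ZF=0 PC=2
Step 9: PC=2 exec 'MUL C, 2'. After: A=1 B=1 C=0 D=0 ZF=1 PC=3
Step 10: PC=3 exec 'SUB A, 1'. After: A=0 B=1 C=0 D=0 ZF=1 PC=4
Step 11: PC=4 exec 'JNZ 2'. After: A=0 B=1 C=0 D=0 ZF=1 PC=5
Step 12: PC=5 exec 'ADD D, 4'. After: A=0 B=1 C=0 D=4 ZF=0 PC=6
Step 13: PC=6 exec 'MOV B, 6'. After: A=0 B=6 C=0 D=4 ZF=0 PC=7
Step 14: PC=7 exec 'MOV A, 1'. After: A=1 B=6 C=0 D=4 ZF=0 PC=8
Step 15: PC=8 exec 'MOV C, 5'. After: A=1 B=6 C=5 D=4 ZF=0 PC=9
Step 16: PC=9 exec 'ADD B, 4'. After: A=1 B=10 C=5 D=4 ZF=0 PC=10
Step 17: PC=10 exec 'MOV B, 5'. After: A=1 B=5 C=5 D=4 ZF=0 PC=11
Step 18: PC=11 exec 'HALT'. After: A=1 B=5 C=5 D=4 ZF=0 PC=11 HALTED

Answer: yes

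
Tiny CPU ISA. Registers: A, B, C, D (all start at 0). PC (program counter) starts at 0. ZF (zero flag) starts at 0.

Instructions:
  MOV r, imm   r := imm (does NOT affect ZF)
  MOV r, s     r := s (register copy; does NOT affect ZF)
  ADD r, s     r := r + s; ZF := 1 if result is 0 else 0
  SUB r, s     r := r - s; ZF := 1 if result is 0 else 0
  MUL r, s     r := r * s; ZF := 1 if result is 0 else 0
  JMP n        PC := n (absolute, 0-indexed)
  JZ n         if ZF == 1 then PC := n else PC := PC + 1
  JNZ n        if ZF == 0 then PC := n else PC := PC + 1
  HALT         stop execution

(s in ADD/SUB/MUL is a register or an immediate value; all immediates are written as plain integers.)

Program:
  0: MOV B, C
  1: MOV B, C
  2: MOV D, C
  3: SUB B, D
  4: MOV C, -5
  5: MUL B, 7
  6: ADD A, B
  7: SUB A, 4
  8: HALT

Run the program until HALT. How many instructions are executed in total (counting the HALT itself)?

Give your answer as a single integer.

Answer: 9

Derivation:
Step 1: PC=0 exec 'MOV B, C'. After: A=0 B=0 C=0 D=0 ZF=0 PC=1
Step 2: PC=1 exec 'MOV B, C'. After: A=0 B=0 C=0 D=0 ZF=0 PC=2
Step 3: PC=2 exec 'MOV D, C'. After: A=0 B=0 C=0 D=0 ZF=0 PC=3
Step 4: PC=3 exec 'SUB B, D'. After: A=0 B=0 C=0 D=0 ZF=1 PC=4
Step 5: PC=4 exec 'MOV C, -5'. After: A=0 B=0 C=-5 D=0 ZF=1 PC=5
Step 6: PC=5 exec 'MUL B, 7'. After: A=0 B=0 C=-5 D=0 ZF=1 PC=6
Step 7: PC=6 exec 'ADD A, B'. After: A=0 B=0 C=-5 D=0 ZF=1 PC=7
Step 8: PC=7 exec 'SUB A, 4'. After: A=-4 B=0 C=-5 D=0 ZF=0 PC=8
Step 9: PC=8 exec 'HALT'. After: A=-4 B=0 C=-5 D=0 ZF=0 PC=8 HALTED
Total instructions executed: 9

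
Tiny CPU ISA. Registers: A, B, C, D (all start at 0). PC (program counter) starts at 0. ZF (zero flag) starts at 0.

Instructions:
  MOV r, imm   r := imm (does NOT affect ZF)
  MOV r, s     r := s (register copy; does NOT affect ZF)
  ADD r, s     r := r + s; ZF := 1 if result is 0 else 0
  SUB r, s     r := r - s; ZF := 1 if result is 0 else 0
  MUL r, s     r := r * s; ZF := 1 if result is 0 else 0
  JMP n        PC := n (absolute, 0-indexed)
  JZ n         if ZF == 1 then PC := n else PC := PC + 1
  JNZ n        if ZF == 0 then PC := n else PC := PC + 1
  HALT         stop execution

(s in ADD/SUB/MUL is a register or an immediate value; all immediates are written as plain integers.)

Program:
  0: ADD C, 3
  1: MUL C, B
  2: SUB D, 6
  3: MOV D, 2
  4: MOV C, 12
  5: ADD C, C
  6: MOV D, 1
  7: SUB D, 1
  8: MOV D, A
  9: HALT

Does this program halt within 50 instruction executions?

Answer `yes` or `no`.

Answer: yes

Derivation:
Step 1: PC=0 exec 'ADD C, 3'. After: A=0 B=0 C=3 D=0 ZF=0 PC=1
Step 2: PC=1 exec 'MUL C, B'. After: A=0 B=0 C=0 D=0 ZF=1 PC=2
Step 3: PC=2 exec 'SUB D, 6'. After: A=0 B=0 C=0 D=-6 ZF=0 PC=3
Step 4: PC=3 exec 'MOV D, 2'. After: A=0 B=0 C=0 D=2 ZF=0 PC=4
Step 5: PC=4 exec 'MOV C, 12'. After: A=0 B=0 C=12 D=2 ZF=0 PC=5
Step 6: PC=5 exec 'ADD C, C'. After: A=0 B=0 C=24 D=2 ZF=0 PC=6
Step 7: PC=6 exec 'MOV D, 1'. After: A=0 B=0 C=24 D=1 ZF=0 PC=7
Step 8: PC=7 exec 'SUB D, 1'. After: A=0 B=0 C=24 D=0 ZF=1 PC=8
Step 9: PC=8 exec 'MOV D, A'. After: A=0 B=0 C=24 D=0 ZF=1 PC=9
Step 10: PC=9 exec 'HALT'. After: A=0 B=0 C=24 D=0 ZF=1 PC=9 HALTED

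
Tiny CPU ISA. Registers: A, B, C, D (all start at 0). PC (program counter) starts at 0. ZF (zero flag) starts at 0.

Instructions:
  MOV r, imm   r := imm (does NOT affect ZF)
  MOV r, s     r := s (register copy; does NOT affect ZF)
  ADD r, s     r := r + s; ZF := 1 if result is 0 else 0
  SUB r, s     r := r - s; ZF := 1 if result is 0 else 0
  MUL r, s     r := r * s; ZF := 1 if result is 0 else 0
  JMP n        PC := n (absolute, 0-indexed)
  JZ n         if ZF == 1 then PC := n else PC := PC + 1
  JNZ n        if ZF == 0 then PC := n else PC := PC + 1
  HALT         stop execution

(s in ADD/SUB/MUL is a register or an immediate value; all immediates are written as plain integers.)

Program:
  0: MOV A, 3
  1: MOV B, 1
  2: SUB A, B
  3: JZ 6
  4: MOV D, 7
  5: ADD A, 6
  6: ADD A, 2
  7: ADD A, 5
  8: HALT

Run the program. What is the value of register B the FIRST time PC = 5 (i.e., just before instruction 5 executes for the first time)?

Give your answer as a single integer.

Step 1: PC=0 exec 'MOV A, 3'. After: A=3 B=0 C=0 D=0 ZF=0 PC=1
Step 2: PC=1 exec 'MOV B, 1'. After: A=3 B=1 C=0 D=0 ZF=0 PC=2
Step 3: PC=2 exec 'SUB A, B'. After: A=2 B=1 C=0 D=0 ZF=0 PC=3
Step 4: PC=3 exec 'JZ 6'. After: A=2 B=1 C=0 D=0 ZF=0 PC=4
Step 5: PC=4 exec 'MOV D, 7'. After: A=2 B=1 C=0 D=7 ZF=0 PC=5
First time PC=5: B=1

1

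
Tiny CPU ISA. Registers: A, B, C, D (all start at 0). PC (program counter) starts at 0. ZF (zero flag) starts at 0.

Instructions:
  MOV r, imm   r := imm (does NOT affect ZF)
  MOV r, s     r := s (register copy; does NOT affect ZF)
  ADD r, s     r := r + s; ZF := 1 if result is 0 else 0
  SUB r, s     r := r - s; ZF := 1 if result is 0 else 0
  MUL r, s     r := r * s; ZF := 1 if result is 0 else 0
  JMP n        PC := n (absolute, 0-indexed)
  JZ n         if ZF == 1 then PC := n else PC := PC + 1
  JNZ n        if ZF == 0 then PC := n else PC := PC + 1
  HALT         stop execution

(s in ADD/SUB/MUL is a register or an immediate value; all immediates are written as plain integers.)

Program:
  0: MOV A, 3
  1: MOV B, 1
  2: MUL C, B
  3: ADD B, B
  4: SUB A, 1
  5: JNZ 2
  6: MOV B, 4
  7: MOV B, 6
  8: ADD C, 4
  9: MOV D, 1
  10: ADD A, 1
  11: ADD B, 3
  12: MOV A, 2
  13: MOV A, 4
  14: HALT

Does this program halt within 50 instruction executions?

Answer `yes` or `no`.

Answer: yes

Derivation:
Step 1: PC=0 exec 'MOV A, 3'. After: A=3 B=0 C=0 D=0 ZF=0 PC=1
Step 2: PC=1 exec 'MOV B, 1'. After: A=3 B=1 C=0 D=0 ZF=0 PC=2
Step 3: PC=2 exec 'MUL C, B'. After: A=3 B=1 C=0 D=0 ZF=1 PC=3
Step 4: PC=3 exec 'ADD B, B'. After: A=3 B=2 C=0 D=0 ZF=0 PC=4
Step 5: PC=4 exec 'SUB A, 1'. After: A=2 B=2 C=0 D=0 ZF=0 PC=5
Step 6: PC=5 exec 'JNZ 2'. After: A=2 B=2 C=0 D=0 ZF=0 PC=2
Step 7: PC=2 exec 'MUL C, B'. After: A=2 B=2 C=0 D=0 ZF=1 PC=3
Step 8: PC=3 exec 'ADD B, B'. After: A=2 B=4 C=0 D=0 ZF=0 PC=4
Step 9: PC=4 exec 'SUB A, 1'. After: A=1 B=4 C=0 D=0 ZF=0 PC=5
Step 10: PC=5 exec 'JNZ 2'. After: A=1 B=4 C=0 D=0 ZF=0 PC=2
Step 11: PC=2 exec 'MUL C, B'. After: A=1 B=4 C=0 D=0 ZF=1 PC=3
Step 12: PC=3 exec 'ADD B, B'. After: A=1 B=8 C=0 D=0 ZF=0 PC=4
Step 13: PC=4 exec 'SUB A, 1'. After: A=0 B=8 C=0 D=0 ZF=1 PC=5
Step 14: PC=5 exec 'JNZ 2'. After: A=0 B=8 C=0 D=0 ZF=1 PC=6
Step 15: PC=6 exec 'MOV B, 4'. After: A=0 B=4 C=0 D=0 ZF=1 PC=7
Step 16: PC=7 exec 'MOV B, 6'. After: A=0 B=6 C=0 D=0 ZF=1 PC=8
Step 17: PC=8 exec 'ADD C, 4'. After: A=0 B=6 C=4 D=0 ZF=0 PC=9
Step 18: PC=9 exec 'MOV D, 1'. After: A=0 B=6 C=4 D=1 ZF=0 PC=10
Step 19: PC=10 exec 'ADD A, 1'. After: A=1 B=6 C=4 D=1 ZF=0 PC=11
Step 20: PC=11 exec 'ADD B, 3'. After: A=1 B=9 C=4 D=1 ZF=0 PC=12
Step 21: PC=12 exec 'MOV A, 2'. After: A=2 B=9 C=4 D=1 ZF=0 PC=13
Step 22: PC=13 exec 'MOV A, 4'. After: A=4 B=9 C=4 D=1 ZF=0 PC=14
Step 23: PC=14 exec 'HALT'. After: A=4 B=9 C=4 D=1 ZF=0 PC=14 HALTED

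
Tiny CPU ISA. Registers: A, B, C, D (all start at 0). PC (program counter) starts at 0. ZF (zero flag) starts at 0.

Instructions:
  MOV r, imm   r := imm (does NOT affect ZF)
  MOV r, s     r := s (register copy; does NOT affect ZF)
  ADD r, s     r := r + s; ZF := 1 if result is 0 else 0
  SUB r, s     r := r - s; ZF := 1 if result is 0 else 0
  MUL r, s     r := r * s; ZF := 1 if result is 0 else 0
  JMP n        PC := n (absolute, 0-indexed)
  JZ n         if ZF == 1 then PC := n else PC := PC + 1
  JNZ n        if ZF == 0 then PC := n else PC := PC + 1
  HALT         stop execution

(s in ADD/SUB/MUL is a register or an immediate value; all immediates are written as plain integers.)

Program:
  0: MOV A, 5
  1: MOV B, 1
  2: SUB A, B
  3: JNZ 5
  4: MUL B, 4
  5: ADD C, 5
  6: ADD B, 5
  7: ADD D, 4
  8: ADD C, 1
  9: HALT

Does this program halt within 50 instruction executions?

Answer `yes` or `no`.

Step 1: PC=0 exec 'MOV A, 5'. After: A=5 B=0 C=0 D=0 ZF=0 PC=1
Step 2: PC=1 exec 'MOV B, 1'. After: A=5 B=1 C=0 D=0 ZF=0 PC=2
Step 3: PC=2 exec 'SUB A, B'. After: A=4 B=1 C=0 D=0 ZF=0 PC=3
Step 4: PC=3 exec 'JNZ 5'. After: A=4 B=1 C=0 D=0 ZF=0 PC=5
Step 5: PC=5 exec 'ADD C, 5'. After: A=4 B=1 C=5 D=0 ZF=0 PC=6
Step 6: PC=6 exec 'ADD B, 5'. After: A=4 B=6 C=5 D=0 ZF=0 PC=7
Step 7: PC=7 exec 'ADD D, 4'. After: A=4 B=6 C=5 D=4 ZF=0 PC=8
Step 8: PC=8 exec 'ADD C, 1'. After: A=4 B=6 C=6 D=4 ZF=0 PC=9
Step 9: PC=9 exec 'HALT'. After: A=4 B=6 C=6 D=4 ZF=0 PC=9 HALTED

Answer: yes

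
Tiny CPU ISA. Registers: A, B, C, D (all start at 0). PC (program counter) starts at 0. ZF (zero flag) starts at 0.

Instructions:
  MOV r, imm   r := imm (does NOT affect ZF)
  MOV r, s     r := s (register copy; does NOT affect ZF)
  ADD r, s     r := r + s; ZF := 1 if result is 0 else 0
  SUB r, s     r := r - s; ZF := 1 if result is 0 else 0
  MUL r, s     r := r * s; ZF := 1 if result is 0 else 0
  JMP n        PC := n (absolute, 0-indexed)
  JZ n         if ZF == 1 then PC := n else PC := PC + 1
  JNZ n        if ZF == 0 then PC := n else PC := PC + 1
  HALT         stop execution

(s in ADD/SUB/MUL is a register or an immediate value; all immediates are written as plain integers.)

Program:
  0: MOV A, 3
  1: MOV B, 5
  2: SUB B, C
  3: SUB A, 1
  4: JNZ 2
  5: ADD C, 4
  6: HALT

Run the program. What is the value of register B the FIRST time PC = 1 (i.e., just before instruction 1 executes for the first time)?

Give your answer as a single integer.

Step 1: PC=0 exec 'MOV A, 3'. After: A=3 B=0 C=0 D=0 ZF=0 PC=1
First time PC=1: B=0

0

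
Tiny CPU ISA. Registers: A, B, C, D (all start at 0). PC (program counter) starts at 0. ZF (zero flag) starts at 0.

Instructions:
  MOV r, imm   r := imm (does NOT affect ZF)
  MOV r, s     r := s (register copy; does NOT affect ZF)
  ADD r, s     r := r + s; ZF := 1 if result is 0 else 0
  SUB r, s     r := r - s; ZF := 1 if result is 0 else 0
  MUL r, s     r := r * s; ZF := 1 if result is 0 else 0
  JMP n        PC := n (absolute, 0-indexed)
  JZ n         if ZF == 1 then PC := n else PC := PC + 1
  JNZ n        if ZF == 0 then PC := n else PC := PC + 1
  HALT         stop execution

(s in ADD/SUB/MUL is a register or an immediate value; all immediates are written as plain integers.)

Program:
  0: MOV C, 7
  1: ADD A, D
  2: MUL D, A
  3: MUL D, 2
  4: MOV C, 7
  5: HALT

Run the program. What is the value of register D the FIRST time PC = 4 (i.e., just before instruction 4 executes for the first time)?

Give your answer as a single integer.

Step 1: PC=0 exec 'MOV C, 7'. After: A=0 B=0 C=7 D=0 ZF=0 PC=1
Step 2: PC=1 exec 'ADD A, D'. After: A=0 B=0 C=7 D=0 ZF=1 PC=2
Step 3: PC=2 exec 'MUL D, A'. After: A=0 B=0 C=7 D=0 ZF=1 PC=3
Step 4: PC=3 exec 'MUL D, 2'. After: A=0 B=0 C=7 D=0 ZF=1 PC=4
First time PC=4: D=0

0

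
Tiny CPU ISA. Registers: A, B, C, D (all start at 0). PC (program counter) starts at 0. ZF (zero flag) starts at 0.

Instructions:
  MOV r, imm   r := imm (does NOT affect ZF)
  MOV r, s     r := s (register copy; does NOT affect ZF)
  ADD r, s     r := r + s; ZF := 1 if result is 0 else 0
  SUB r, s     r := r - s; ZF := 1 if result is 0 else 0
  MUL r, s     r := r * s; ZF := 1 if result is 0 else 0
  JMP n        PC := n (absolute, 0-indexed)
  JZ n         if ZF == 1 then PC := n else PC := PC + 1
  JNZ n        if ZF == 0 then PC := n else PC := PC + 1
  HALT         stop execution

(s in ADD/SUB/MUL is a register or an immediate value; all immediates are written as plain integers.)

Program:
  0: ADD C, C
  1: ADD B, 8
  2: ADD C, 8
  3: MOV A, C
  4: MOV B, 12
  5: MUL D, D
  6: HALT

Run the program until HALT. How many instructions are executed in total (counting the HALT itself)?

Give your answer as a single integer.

Step 1: PC=0 exec 'ADD C, C'. After: A=0 B=0 C=0 D=0 ZF=1 PC=1
Step 2: PC=1 exec 'ADD B, 8'. After: A=0 B=8 C=0 D=0 ZF=0 PC=2
Step 3: PC=2 exec 'ADD C, 8'. After: A=0 B=8 C=8 D=0 ZF=0 PC=3
Step 4: PC=3 exec 'MOV A, C'. After: A=8 B=8 C=8 D=0 ZF=0 PC=4
Step 5: PC=4 exec 'MOV B, 12'. After: A=8 B=12 C=8 D=0 ZF=0 PC=5
Step 6: PC=5 exec 'MUL D, D'. After: A=8 B=12 C=8 D=0 ZF=1 PC=6
Step 7: PC=6 exec 'HALT'. After: A=8 B=12 C=8 D=0 ZF=1 PC=6 HALTED
Total instructions executed: 7

Answer: 7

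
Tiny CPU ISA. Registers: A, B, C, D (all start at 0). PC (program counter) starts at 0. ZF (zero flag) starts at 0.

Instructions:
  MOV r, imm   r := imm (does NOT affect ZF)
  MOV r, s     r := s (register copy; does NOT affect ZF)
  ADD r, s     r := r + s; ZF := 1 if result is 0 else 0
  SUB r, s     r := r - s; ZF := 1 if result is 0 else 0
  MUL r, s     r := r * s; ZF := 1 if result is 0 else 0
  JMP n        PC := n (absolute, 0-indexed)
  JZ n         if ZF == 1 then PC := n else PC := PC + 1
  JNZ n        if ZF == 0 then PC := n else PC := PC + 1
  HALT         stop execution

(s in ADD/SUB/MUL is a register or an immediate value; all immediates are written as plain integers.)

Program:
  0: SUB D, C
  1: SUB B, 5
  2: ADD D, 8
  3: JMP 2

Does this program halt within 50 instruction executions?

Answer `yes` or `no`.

Answer: no

Derivation:
Step 1: PC=0 exec 'SUB D, C'. After: A=0 B=0 C=0 D=0 ZF=1 PC=1
Step 2: PC=1 exec 'SUB B, 5'. After: A=0 B=-5 C=0 D=0 ZF=0 PC=2
Step 3: PC=2 exec 'ADD D, 8'. After: A=0 B=-5 C=0 D=8 ZF=0 PC=3
Step 4: PC=3 exec 'JMP 2'. After: A=0 B=-5 C=0 D=8 ZF=0 PC=2
Step 5: PC=2 exec 'ADD D, 8'. After: A=0 B=-5 C=0 D=16 ZF=0 PC=3
Step 6: PC=3 exec 'JMP 2'. After: A=0 B=-5 C=0 D=16 ZF=0 PC=2
Step 7: PC=2 exec 'ADD D, 8'. After: A=0 B=-5 C=0 D=24 ZF=0 PC=3
Step 8: PC=3 exec 'JMP 2'. After: A=0 B=-5 C=0 D=24 ZF=0 PC=2
Step 9: PC=2 exec 'ADD D, 8'. After: A=0 B=-5 C=0 D=32 ZF=0 PC=3
Step 10: PC=3 exec 'JMP 2'. After: A=0 B=-5 C=0 D=32 ZF=0 PC=2
Step 11: PC=2 exec 'ADD D, 8'. After: A=0 B=-5 C=0 D=40 ZF=0 PC=3
Step 12: PC=3 exec 'JMP 2'. After: A=0 B=-5 C=0 D=40 ZF=0 PC=2
Step 13: PC=2 exec 'ADD D, 8'. After: A=0 B=-5 C=0 D=48 ZF=0 PC=3
Step 14: PC=3 exec 'JMP 2'. After: A=0 B=-5 C=0 D=48 ZF=0 PC=2
Step 15: PC=2 exec 'ADD D, 8'. After: A=0 B=-5 C=0 D=56 ZF=0 PC=3
After 50 steps: not halted. PC revisits the same instructions with no path to HALT; will never halt.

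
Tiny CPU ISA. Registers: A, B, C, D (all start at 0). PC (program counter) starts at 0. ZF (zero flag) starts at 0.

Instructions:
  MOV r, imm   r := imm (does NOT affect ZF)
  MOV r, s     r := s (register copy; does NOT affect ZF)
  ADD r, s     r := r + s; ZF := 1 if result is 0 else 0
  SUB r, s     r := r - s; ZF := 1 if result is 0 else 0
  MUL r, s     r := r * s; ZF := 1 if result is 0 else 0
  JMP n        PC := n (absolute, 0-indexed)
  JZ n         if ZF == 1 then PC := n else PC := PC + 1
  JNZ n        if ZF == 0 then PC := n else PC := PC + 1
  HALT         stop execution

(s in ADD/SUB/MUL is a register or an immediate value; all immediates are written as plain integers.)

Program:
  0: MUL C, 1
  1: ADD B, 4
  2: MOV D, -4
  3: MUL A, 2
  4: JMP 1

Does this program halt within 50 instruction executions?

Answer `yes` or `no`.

Answer: no

Derivation:
Step 1: PC=0 exec 'MUL C, 1'. After: A=0 B=0 C=0 D=0 ZF=1 PC=1
Step 2: PC=1 exec 'ADD B, 4'. After: A=0 B=4 C=0 D=0 ZF=0 PC=2
Step 3: PC=2 exec 'MOV D, -4'. After: A=0 B=4 C=0 D=-4 ZF=0 PC=3
Step 4: PC=3 exec 'MUL A, 2'. After: A=0 B=4 C=0 D=-4 ZF=1 PC=4
Step 5: PC=4 exec 'JMP 1'. After: A=0 B=4 C=0 D=-4 ZF=1 PC=1
Step 6: PC=1 exec 'ADD B, 4'. After: A=0 B=8 C=0 D=-4 ZF=0 PC=2
Step 7: PC=2 exec 'MOV D, -4'. After: A=0 B=8 C=0 D=-4 ZF=0 PC=3
Step 8: PC=3 exec 'MUL A, 2'. After: A=0 B=8 C=0 D=-4 ZF=1 PC=4
Step 9: PC=4 exec 'JMP 1'. After: A=0 B=8 C=0 D=-4 ZF=1 PC=1
Step 10: PC=1 exec 'ADD B, 4'. After: A=0 B=12 C=0 D=-4 ZF=0 PC=2
Step 11: PC=2 exec 'MOV D, -4'. After: A=0 B=12 C=0 D=-4 ZF=0 PC=3
Step 12: PC=3 exec 'MUL A, 2'. After: A=0 B=12 C=0 D=-4 ZF=1 PC=4
Step 13: PC=4 exec 'JMP 1'. After: A=0 B=12 C=0 D=-4 ZF=1 PC=1
Step 14: PC=1 exec 'ADD B, 4'. After: A=0 B=16 C=0 D=-4 ZF=0 PC=2
Step 15: PC=2 exec 'MOV D, -4'. After: A=0 B=16 C=0 D=-4 ZF=0 PC=3
After 50 steps: not halted. PC revisits the same instructions with no path to HALT; will never halt.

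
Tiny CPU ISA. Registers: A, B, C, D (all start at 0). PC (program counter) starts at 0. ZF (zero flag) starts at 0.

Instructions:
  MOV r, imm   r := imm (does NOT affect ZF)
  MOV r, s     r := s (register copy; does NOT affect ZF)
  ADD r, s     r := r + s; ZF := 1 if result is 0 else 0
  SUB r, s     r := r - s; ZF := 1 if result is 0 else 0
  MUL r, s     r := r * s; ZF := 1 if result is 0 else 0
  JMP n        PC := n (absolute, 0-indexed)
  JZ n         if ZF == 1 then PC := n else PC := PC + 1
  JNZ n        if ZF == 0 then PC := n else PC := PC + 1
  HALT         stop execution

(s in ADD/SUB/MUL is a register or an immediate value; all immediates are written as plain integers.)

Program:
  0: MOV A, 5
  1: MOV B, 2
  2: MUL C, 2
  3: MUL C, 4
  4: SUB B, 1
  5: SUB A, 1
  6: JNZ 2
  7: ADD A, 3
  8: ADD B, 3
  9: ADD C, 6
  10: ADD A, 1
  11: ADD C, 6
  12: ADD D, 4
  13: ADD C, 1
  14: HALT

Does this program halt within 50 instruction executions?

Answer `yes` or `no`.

Step 1: PC=0 exec 'MOV A, 5'. After: A=5 B=0 C=0 D=0 ZF=0 PC=1
Step 2: PC=1 exec 'MOV B, 2'. After: A=5 B=2 C=0 D=0 ZF=0 PC=2
Step 3: PC=2 exec 'MUL C, 2'. After: A=5 B=2 C=0 D=0 ZF=1 PC=3
Step 4: PC=3 exec 'MUL C, 4'. After: A=5 B=2 C=0 D=0 ZF=1 PC=4
Step 5: PC=4 exec 'SUB B, 1'. After: A=5 B=1 C=0 D=0 ZF=0 PC=5
Step 6: PC=5 exec 'SUB A, 1'. After: A=4 B=1 C=0 D=0 ZF=0 PC=6
Step 7: PC=6 exec 'JNZ 2'. After: A=4 B=1 C=0 D=0 ZF=0 PC=2
Step 8: PC=2 exec 'MUL C, 2'. After: A=4 B=1 C=0 D=0 ZF=1 PC=3
Step 9: PC=3 exec 'MUL C, 4'. After: A=4 B=1 C=0 D=0 ZF=1 PC=4
Step 10: PC=4 exec 'SUB B, 1'. After: A=4 B=0 C=0 D=0 ZF=1 PC=5
Step 11: PC=5 exec 'SUB A, 1'. After: A=3 B=0 C=0 D=0 ZF=0 PC=6
Step 12: PC=6 exec 'JNZ 2'. After: A=3 B=0 C=0 D=0 ZF=0 PC=2
Step 13: PC=2 exec 'MUL C, 2'. After: A=3 B=0 C=0 D=0 ZF=1 PC=3
Step 14: PC=3 exec 'MUL C, 4'. After: A=3 B=0 C=0 D=0 ZF=1 PC=4
Step 15: PC=4 exec 'SUB B, 1'. After: A=3 B=-1 C=0 D=0 ZF=0 PC=5
Step 16: PC=5 exec 'SUB A, 1'. After: A=2 B=-1 C=0 D=0 ZF=0 PC=6
Step 17: PC=6 exec 'JNZ 2'. After: A=2 B=-1 C=0 D=0 ZF=0 PC=2
Step 18: PC=2 exec 'MUL C, 2'. After: A=2 B=-1 C=0 D=0 ZF=1 PC=3
Step 19: PC=3 exec 'MUL C, 4'. After: A=2 B=-1 C=0 D=0 ZF=1 PC=4
Step 20: PC=4 exec 'SUB B, 1'. After: A=2 B=-2 C=0 D=0 ZF=0 PC=5
Step 21: PC=5 exec 'SUB A, 1'. After: A=1 B=-2 C=0 D=0 ZF=0 PC=6
Step 22: PC=6 exec 'JNZ 2'. After: A=1 B=-2 C=0 D=0 ZF=0 PC=2
Step 23: PC=2 exec 'MUL C, 2'. After: A=1 B=-2 C=0 D=0 ZF=1 PC=3
Step 24: PC=3 exec 'MUL C, 4'. After: A=1 B=-2 C=0 D=0 ZF=1 PC=4
Step 25: PC=4 exec 'SUB B, 1'. After: A=1 B=-3 C=0 D=0 ZF=0 PC=5
Step 26: PC=5 exec 'SUB A, 1'. After: A=0 B=-3 C=0 D=0 ZF=1 PC=6
Step 27: PC=6 exec 'JNZ 2'. After: A=0 B=-3 C=0 D=0 ZF=1 PC=7
Step 28: PC=7 exec 'ADD A, 3'. After: A=3 B=-3 C=0 D=0 ZF=0 PC=8
Step 29: PC=8 exec 'ADD B, 3'. After: A=3 B=0 C=0 D=0 ZF=1 PC=9
Step 30: PC=9 exec 'ADD C, 6'. After: A=3 B=0 C=6 D=0 ZF=0 PC=10
Step 31: PC=10 exec 'ADD A, 1'. After: A=4 B=0 C=6 D=0 ZF=0 PC=11
Step 32: PC=11 exec 'ADD C, 6'. After: A=4 B=0 C=12 D=0 ZF=0 PC=12
Step 33: PC=12 exec 'ADD D, 4'. After: A=4 B=0 C=12 D=4 ZF=0 PC=13
Step 34: PC=13 exec 'ADD C, 1'. After: A=4 B=0 C=13 D=4 ZF=0 PC=14
Step 35: PC=14 exec 'HALT'. After: A=4 B=0 C=13 D=4 ZF=0 PC=14 HALTED

Answer: yes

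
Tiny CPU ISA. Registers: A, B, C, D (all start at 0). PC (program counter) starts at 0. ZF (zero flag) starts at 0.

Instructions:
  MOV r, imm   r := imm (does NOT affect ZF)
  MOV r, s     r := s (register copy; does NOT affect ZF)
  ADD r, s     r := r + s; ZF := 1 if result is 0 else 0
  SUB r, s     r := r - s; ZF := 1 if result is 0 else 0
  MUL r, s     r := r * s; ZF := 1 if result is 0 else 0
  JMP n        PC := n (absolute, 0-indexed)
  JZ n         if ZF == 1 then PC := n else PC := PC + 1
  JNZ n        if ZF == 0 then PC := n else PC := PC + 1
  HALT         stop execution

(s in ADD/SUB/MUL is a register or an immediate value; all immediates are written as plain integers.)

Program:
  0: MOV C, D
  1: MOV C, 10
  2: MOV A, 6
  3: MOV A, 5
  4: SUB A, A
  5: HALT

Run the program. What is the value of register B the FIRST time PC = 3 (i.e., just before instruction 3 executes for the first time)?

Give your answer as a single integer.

Step 1: PC=0 exec 'MOV C, D'. After: A=0 B=0 C=0 D=0 ZF=0 PC=1
Step 2: PC=1 exec 'MOV C, 10'. After: A=0 B=0 C=10 D=0 ZF=0 PC=2
Step 3: PC=2 exec 'MOV A, 6'. After: A=6 B=0 C=10 D=0 ZF=0 PC=3
First time PC=3: B=0

0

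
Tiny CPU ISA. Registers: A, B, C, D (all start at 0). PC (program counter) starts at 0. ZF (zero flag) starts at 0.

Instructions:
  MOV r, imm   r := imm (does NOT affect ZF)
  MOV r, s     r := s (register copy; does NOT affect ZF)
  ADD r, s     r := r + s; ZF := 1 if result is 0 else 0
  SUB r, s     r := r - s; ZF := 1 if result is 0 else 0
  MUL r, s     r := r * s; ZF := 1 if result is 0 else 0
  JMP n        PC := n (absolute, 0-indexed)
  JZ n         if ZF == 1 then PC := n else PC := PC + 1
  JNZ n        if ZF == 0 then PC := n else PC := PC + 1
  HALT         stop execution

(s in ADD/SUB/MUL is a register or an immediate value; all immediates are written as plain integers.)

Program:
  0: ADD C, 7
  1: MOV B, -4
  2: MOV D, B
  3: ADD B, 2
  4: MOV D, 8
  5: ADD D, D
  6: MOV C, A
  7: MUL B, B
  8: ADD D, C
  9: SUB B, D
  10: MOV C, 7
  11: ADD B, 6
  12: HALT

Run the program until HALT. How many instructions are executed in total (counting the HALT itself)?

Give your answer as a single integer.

Step 1: PC=0 exec 'ADD C, 7'. After: A=0 B=0 C=7 D=0 ZF=0 PC=1
Step 2: PC=1 exec 'MOV B, -4'. After: A=0 B=-4 C=7 D=0 ZF=0 PC=2
Step 3: PC=2 exec 'MOV D, B'. After: A=0 B=-4 C=7 D=-4 ZF=0 PC=3
Step 4: PC=3 exec 'ADD B, 2'. After: A=0 B=-2 C=7 D=-4 ZF=0 PC=4
Step 5: PC=4 exec 'MOV D, 8'. After: A=0 B=-2 C=7 D=8 ZF=0 PC=5
Step 6: PC=5 exec 'ADD D, D'. After: A=0 B=-2 C=7 D=16 ZF=0 PC=6
Step 7: PC=6 exec 'MOV C, A'. After: A=0 B=-2 C=0 D=16 ZF=0 PC=7
Step 8: PC=7 exec 'MUL B, B'. After: A=0 B=4 C=0 D=16 ZF=0 PC=8
Step 9: PC=8 exec 'ADD D, C'. After: A=0 B=4 C=0 D=16 ZF=0 PC=9
Step 10: PC=9 exec 'SUB B, D'. After: A=0 B=-12 C=0 D=16 ZF=0 PC=10
Step 11: PC=10 exec 'MOV C, 7'. After: A=0 B=-12 C=7 D=16 ZF=0 PC=11
Step 12: PC=11 exec 'ADD B, 6'. After: A=0 B=-6 C=7 D=16 ZF=0 PC=12
Step 13: PC=12 exec 'HALT'. After: A=0 B=-6 C=7 D=16 ZF=0 PC=12 HALTED
Total instructions executed: 13

Answer: 13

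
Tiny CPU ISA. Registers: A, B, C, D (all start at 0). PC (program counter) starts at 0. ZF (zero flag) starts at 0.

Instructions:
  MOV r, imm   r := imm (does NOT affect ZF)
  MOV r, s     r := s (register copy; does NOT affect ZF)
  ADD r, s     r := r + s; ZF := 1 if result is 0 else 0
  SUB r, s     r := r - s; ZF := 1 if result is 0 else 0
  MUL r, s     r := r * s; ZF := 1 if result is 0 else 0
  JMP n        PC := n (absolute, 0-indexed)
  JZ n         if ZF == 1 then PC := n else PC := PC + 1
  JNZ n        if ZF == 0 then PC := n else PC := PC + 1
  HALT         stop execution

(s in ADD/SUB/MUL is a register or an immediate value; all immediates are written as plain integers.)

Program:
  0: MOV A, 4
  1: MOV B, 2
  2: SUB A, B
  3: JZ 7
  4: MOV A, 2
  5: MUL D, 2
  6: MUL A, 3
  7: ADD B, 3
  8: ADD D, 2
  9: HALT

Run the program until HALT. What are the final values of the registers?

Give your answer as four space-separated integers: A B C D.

Answer: 6 5 0 2

Derivation:
Step 1: PC=0 exec 'MOV A, 4'. After: A=4 B=0 C=0 D=0 ZF=0 PC=1
Step 2: PC=1 exec 'MOV B, 2'. After: A=4 B=2 C=0 D=0 ZF=0 PC=2
Step 3: PC=2 exec 'SUB A, B'. After: A=2 B=2 C=0 D=0 ZF=0 PC=3
Step 4: PC=3 exec 'JZ 7'. After: A=2 B=2 C=0 D=0 ZF=0 PC=4
Step 5: PC=4 exec 'MOV A, 2'. After: A=2 B=2 C=0 D=0 ZF=0 PC=5
Step 6: PC=5 exec 'MUL D, 2'. After: A=2 B=2 C=0 D=0 ZF=1 PC=6
Step 7: PC=6 exec 'MUL A, 3'. After: A=6 B=2 C=0 D=0 ZF=0 PC=7
Step 8: PC=7 exec 'ADD B, 3'. After: A=6 B=5 C=0 D=0 ZF=0 PC=8
Step 9: PC=8 exec 'ADD D, 2'. After: A=6 B=5 C=0 D=2 ZF=0 PC=9
Step 10: PC=9 exec 'HALT'. After: A=6 B=5 C=0 D=2 ZF=0 PC=9 HALTED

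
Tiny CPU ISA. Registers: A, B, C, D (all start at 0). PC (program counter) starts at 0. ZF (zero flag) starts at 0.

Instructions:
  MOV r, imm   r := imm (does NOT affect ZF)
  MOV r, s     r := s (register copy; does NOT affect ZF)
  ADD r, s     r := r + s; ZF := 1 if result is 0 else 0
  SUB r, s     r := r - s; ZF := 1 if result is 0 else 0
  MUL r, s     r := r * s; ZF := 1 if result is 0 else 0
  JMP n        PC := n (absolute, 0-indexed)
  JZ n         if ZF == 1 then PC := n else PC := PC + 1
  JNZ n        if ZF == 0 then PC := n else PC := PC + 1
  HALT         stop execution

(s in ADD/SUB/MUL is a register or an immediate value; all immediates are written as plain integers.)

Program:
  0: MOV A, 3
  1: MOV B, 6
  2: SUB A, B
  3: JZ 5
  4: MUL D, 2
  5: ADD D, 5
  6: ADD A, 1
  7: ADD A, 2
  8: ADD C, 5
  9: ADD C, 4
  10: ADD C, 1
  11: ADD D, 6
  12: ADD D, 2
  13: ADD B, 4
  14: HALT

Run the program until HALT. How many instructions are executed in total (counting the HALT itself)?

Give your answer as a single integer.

Step 1: PC=0 exec 'MOV A, 3'. After: A=3 B=0 C=0 D=0 ZF=0 PC=1
Step 2: PC=1 exec 'MOV B, 6'. After: A=3 B=6 C=0 D=0 ZF=0 PC=2
Step 3: PC=2 exec 'SUB A, B'. After: A=-3 B=6 C=0 D=0 ZF=0 PC=3
Step 4: PC=3 exec 'JZ 5'. After: A=-3 B=6 C=0 D=0 ZF=0 PC=4
Step 5: PC=4 exec 'MUL D, 2'. After: A=-3 B=6 C=0 D=0 ZF=1 PC=5
Step 6: PC=5 exec 'ADD D, 5'. After: A=-3 B=6 C=0 D=5 ZF=0 PC=6
Step 7: PC=6 exec 'ADD A, 1'. After: A=-2 B=6 C=0 D=5 ZF=0 PC=7
Step 8: PC=7 exec 'ADD A, 2'. After: A=0 B=6 C=0 D=5 ZF=1 PC=8
Step 9: PC=8 exec 'ADD C, 5'. After: A=0 B=6 C=5 D=5 ZF=0 PC=9
Step 10: PC=9 exec 'ADD C, 4'. After: A=0 B=6 C=9 D=5 ZF=0 PC=10
Step 11: PC=10 exec 'ADD C, 1'. After: A=0 B=6 C=10 D=5 ZF=0 PC=11
Step 12: PC=11 exec 'ADD D, 6'. After: A=0 B=6 C=10 D=11 ZF=0 PC=12
Step 13: PC=12 exec 'ADD D, 2'. After: A=0 B=6 C=10 D=13 ZF=0 PC=13
Step 14: PC=13 exec 'ADD B, 4'. After: A=0 B=10 C=10 D=13 ZF=0 PC=14
Step 15: PC=14 exec 'HALT'. After: A=0 B=10 C=10 D=13 ZF=0 PC=14 HALTED
Total instructions executed: 15

Answer: 15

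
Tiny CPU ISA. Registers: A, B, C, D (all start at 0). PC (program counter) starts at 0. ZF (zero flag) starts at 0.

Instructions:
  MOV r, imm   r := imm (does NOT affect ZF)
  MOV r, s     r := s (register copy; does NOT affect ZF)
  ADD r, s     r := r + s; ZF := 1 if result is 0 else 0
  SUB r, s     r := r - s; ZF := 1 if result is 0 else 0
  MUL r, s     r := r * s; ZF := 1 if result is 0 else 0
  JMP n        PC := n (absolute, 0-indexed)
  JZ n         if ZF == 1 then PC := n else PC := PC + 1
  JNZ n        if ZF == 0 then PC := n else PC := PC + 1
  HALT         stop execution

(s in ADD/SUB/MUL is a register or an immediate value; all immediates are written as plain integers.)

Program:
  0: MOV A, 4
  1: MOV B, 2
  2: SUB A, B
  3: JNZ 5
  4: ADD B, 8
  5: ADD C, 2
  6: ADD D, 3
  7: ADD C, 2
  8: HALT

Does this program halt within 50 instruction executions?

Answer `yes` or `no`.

Step 1: PC=0 exec 'MOV A, 4'. After: A=4 B=0 C=0 D=0 ZF=0 PC=1
Step 2: PC=1 exec 'MOV B, 2'. After: A=4 B=2 C=0 D=0 ZF=0 PC=2
Step 3: PC=2 exec 'SUB A, B'. After: A=2 B=2 C=0 D=0 ZF=0 PC=3
Step 4: PC=3 exec 'JNZ 5'. After: A=2 B=2 C=0 D=0 ZF=0 PC=5
Step 5: PC=5 exec 'ADD C, 2'. After: A=2 B=2 C=2 D=0 ZF=0 PC=6
Step 6: PC=6 exec 'ADD D, 3'. After: A=2 B=2 C=2 D=3 ZF=0 PC=7
Step 7: PC=7 exec 'ADD C, 2'. After: A=2 B=2 C=4 D=3 ZF=0 PC=8
Step 8: PC=8 exec 'HALT'. After: A=2 B=2 C=4 D=3 ZF=0 PC=8 HALTED

Answer: yes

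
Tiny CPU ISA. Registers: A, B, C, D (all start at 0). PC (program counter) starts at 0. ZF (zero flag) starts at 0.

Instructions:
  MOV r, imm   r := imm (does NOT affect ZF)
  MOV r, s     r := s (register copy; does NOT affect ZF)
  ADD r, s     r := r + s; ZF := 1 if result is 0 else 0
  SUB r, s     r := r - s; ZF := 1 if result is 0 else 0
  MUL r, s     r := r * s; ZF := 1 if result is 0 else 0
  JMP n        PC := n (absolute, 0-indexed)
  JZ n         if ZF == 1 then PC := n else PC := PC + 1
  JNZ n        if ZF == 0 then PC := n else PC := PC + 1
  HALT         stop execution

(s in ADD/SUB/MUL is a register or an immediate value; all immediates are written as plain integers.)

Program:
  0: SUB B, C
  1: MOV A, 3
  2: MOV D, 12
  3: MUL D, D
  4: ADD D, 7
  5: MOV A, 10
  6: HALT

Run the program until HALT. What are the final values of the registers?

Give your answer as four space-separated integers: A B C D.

Step 1: PC=0 exec 'SUB B, C'. After: A=0 B=0 C=0 D=0 ZF=1 PC=1
Step 2: PC=1 exec 'MOV A, 3'. After: A=3 B=0 C=0 D=0 ZF=1 PC=2
Step 3: PC=2 exec 'MOV D, 12'. After: A=3 B=0 C=0 D=12 ZF=1 PC=3
Step 4: PC=3 exec 'MUL D, D'. After: A=3 B=0 C=0 D=144 ZF=0 PC=4
Step 5: PC=4 exec 'ADD D, 7'. After: A=3 B=0 C=0 D=151 ZF=0 PC=5
Step 6: PC=5 exec 'MOV A, 10'. After: A=10 B=0 C=0 D=151 ZF=0 PC=6
Step 7: PC=6 exec 'HALT'. After: A=10 B=0 C=0 D=151 ZF=0 PC=6 HALTED

Answer: 10 0 0 151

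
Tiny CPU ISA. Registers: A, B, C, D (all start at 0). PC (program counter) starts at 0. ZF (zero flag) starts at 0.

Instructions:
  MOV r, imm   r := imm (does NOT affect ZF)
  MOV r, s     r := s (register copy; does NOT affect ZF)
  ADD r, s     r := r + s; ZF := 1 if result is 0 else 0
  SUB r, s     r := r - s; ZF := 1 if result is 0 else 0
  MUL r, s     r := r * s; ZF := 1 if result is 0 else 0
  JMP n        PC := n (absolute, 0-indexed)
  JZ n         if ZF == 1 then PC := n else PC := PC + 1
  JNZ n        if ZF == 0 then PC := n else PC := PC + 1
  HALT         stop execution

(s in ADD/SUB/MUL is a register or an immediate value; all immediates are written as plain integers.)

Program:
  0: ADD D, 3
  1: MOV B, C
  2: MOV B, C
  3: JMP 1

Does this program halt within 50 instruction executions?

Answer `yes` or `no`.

Answer: no

Derivation:
Step 1: PC=0 exec 'ADD D, 3'. After: A=0 B=0 C=0 D=3 ZF=0 PC=1
Step 2: PC=1 exec 'MOV B, C'. After: A=0 B=0 C=0 D=3 ZF=0 PC=2
Step 3: PC=2 exec 'MOV B, C'. After: A=0 B=0 C=0 D=3 ZF=0 PC=3
Step 4: PC=3 exec 'JMP 1'. After: A=0 B=0 C=0 D=3 ZF=0 PC=1
State after step 4 equals state after step 1: the program is in a cycle of length 3 and will never halt.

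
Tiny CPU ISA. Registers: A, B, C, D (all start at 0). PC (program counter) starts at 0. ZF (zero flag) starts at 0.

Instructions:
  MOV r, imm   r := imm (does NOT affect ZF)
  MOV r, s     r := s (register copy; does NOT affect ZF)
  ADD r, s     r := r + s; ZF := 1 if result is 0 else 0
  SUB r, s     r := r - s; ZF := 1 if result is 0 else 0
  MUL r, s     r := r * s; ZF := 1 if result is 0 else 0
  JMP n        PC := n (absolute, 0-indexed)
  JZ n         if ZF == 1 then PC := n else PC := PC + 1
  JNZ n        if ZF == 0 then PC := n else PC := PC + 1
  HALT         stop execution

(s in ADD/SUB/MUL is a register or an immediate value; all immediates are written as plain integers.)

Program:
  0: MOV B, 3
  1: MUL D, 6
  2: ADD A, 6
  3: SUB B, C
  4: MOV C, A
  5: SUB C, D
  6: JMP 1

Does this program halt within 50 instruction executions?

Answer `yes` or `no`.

Step 1: PC=0 exec 'MOV B, 3'. After: A=0 B=3 C=0 D=0 ZF=0 PC=1
Step 2: PC=1 exec 'MUL D, 6'. After: A=0 B=3 C=0 D=0 ZF=1 PC=2
Step 3: PC=2 exec 'ADD A, 6'. After: A=6 B=3 C=0 D=0 ZF=0 PC=3
Step 4: PC=3 exec 'SUB B, C'. After: A=6 B=3 C=0 D=0 ZF=0 PC=4
Step 5: PC=4 exec 'MOV C, A'. After: A=6 B=3 C=6 D=0 ZF=0 PC=5
Step 6: PC=5 exec 'SUB C, D'. After: A=6 B=3 C=6 D=0 ZF=0 PC=6
Step 7: PC=6 exec 'JMP 1'. After: A=6 B=3 C=6 D=0 ZF=0 PC=1
Step 8: PC=1 exec 'MUL D, 6'. After: A=6 B=3 C=6 D=0 ZF=1 PC=2
Step 9: PC=2 exec 'ADD A, 6'. After: A=12 B=3 C=6 D=0 ZF=0 PC=3
Step 10: PC=3 exec 'SUB B, C'. After: A=12 B=-3 C=6 D=0 ZF=0 PC=4
Step 11: PC=4 exec 'MOV C, A'. After: A=12 B=-3 C=12 D=0 ZF=0 PC=5
Step 12: PC=5 exec 'SUB C, D'. After: A=12 B=-3 C=12 D=0 ZF=0 PC=6
Step 13: PC=6 exec 'JMP 1'. After: A=12 B=-3 C=12 D=0 ZF=0 PC=1
Step 14: PC=1 exec 'MUL D, 6'. After: A=12 B=-3 C=12 D=0 ZF=1 PC=2
Step 15: PC=2 exec 'ADD A, 6'. After: A=18 B=-3 C=12 D=0 ZF=0 PC=3
After 50 steps: not halted. PC revisits the same instructions with no path to HALT; will never halt.

Answer: no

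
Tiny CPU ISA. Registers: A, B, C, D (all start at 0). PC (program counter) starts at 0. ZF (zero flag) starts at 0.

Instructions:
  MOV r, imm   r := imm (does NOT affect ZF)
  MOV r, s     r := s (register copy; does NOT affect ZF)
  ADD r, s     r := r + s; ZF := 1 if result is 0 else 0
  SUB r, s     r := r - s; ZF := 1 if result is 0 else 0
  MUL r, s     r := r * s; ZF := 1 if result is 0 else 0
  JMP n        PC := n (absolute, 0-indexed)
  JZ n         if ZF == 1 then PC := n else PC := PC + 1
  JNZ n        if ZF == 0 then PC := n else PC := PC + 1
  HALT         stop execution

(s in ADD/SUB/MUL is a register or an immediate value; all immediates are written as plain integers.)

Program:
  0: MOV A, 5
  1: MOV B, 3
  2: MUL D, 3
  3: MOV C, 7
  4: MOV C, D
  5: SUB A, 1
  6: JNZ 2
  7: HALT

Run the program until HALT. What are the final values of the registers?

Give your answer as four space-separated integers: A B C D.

Answer: 0 3 0 0

Derivation:
Step 1: PC=0 exec 'MOV A, 5'. After: A=5 B=0 C=0 D=0 ZF=0 PC=1
Step 2: PC=1 exec 'MOV B, 3'. After: A=5 B=3 C=0 D=0 ZF=0 PC=2
Step 3: PC=2 exec 'MUL D, 3'. After: A=5 B=3 C=0 D=0 ZF=1 PC=3
Step 4: PC=3 exec 'MOV C, 7'. After: A=5 B=3 C=7 D=0 ZF=1 PC=4
Step 5: PC=4 exec 'MOV C, D'. After: A=5 B=3 C=0 D=0 ZF=1 PC=5
Step 6: PC=5 exec 'SUB A, 1'. After: A=4 B=3 C=0 D=0 ZF=0 PC=6
Step 7: PC=6 exec 'JNZ 2'. After: A=4 B=3 C=0 D=0 ZF=0 PC=2
Step 8: PC=2 exec 'MUL D, 3'. After: A=4 B=3 C=0 D=0 ZF=1 PC=3
Step 9: PC=3 exec 'MOV C, 7'. After: A=4 B=3 C=7 D=0 ZF=1 PC=4
Step 10: PC=4 exec 'MOV C, D'. After: A=4 B=3 C=0 D=0 ZF=1 PC=5
Step 11: PC=5 exec 'SUB A, 1'. After: A=3 B=3 C=0 D=0 ZF=0 PC=6
Step 12: PC=6 exec 'JNZ 2'. After: A=3 B=3 C=0 D=0 ZF=0 PC=2
Step 13: PC=2 exec 'MUL D, 3'. After: A=3 B=3 C=0 D=0 ZF=1 PC=3
Step 14: PC=3 exec 'MOV C, 7'. After: A=3 B=3 C=7 D=0 ZF=1 PC=4
Step 15: PC=4 exec 'MOV C, D'. After: A=3 B=3 C=0 D=0 ZF=1 PC=5
Step 16: PC=5 exec 'SUB A, 1'. After: A=2 B=3 C=0 D=0 ZF=0 PC=6
Step 17: PC=6 exec 'JNZ 2'. After: A=2 B=3 C=0 D=0 ZF=0 PC=2
Step 18: PC=2 exec 'MUL D, 3'. After: A=2 B=3 C=0 D=0 ZF=1 PC=3
Step 19: PC=3 exec 'MOV C, 7'. After: A=2 B=3 C=7 D=0 ZF=1 PC=4
Step 20: PC=4 exec 'MOV C, D'. After: A=2 B=3 C=0 D=0 ZF=1 PC=5
Step 21: PC=5 exec 'SUB A, 1'. After: A=1 B=3 C=0 D=0 ZF=0 PC=6
Step 22: PC=6 exec 'JNZ 2'. After: A=1 B=3 C=0 D=0 ZF=0 PC=2
Step 23: PC=2 exec 'MUL D, 3'. After: A=1 B=3 C=0 D=0 ZF=1 PC=3
Step 24: PC=3 exec 'MOV C, 7'. After: A=1 B=3 C=7 D=0 ZF=1 PC=4
Step 25: PC=4 exec 'MOV C, D'. After: A=1 B=3 C=0 D=0 ZF=1 PC=5
Step 26: PC=5 exec 'SUB A, 1'. After: A=0 B=3 C=0 D=0 ZF=1 PC=6
Step 27: PC=6 exec 'JNZ 2'. After: A=0 B=3 C=0 D=0 ZF=1 PC=7
Step 28: PC=7 exec 'HALT'. After: A=0 B=3 C=0 D=0 ZF=1 PC=7 HALTED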